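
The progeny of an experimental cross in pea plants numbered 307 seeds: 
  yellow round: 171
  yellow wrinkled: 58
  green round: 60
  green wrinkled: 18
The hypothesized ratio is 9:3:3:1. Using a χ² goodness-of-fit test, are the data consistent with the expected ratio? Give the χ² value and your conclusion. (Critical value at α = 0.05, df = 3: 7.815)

0.197; consistent

Expected counts for N = 307 under a 9:3:3:1 ratio (total parts = 16):
  yellow round: 307 × 9/16 = 172.6875
  yellow wrinkled: 307 × 3/16 = 57.5625
  green round: 307 × 3/16 = 57.5625
  green wrinkled: 307 × 1/16 = 19.1875
χ² = Σ (O − E)² / E
  yellow round: (171 − 172.6875)² / 172.6875 = 0.0165
  yellow wrinkled: (58 − 57.5625)² / 57.5625 = 0.0033
  green round: (60 − 57.5625)² / 57.5625 = 0.1032
  green wrinkled: (18 − 19.1875)² / 19.1875 = 0.0735
χ² = 0.0165 + 0.0033 + 0.1032 + 0.0735 = 0.1965 ≈ 0.197
Degrees of freedom = 4 − 1 = 3; critical value at α = 0.05 is 7.815.
Since 0.197 < 7.815, we fail to reject the null hypothesis — the data are consistent with the 9:3:3:1 ratio.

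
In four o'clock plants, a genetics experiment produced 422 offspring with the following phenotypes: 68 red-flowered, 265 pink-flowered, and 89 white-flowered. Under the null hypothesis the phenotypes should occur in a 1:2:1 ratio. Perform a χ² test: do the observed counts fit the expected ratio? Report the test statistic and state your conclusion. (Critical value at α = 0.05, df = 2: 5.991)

29.730; not consistent

Total ratio parts = 4. Expected numbers out of 422:
  red-flowered: 422 × 1/4 = 105.5
  pink-flowered: 422 × 2/4 = 211
  white-flowered: 422 × 1/4 = 105.5
χ² = Σ (O − E)² / E
  red-flowered: (68 − 105.5)² / 105.5 = 13.3294
  pink-flowered: (265 − 211)² / 211 = 13.8199
  white-flowered: (89 − 105.5)² / 105.5 = 2.5806
χ² = 13.3294 + 13.8199 + 2.5806 = 29.7299 ≈ 29.730
Degrees of freedom = 3 − 1 = 2; critical value at α = 0.05 is 5.991.
Since 29.730 > 5.991, we reject the null hypothesis — the data do not fit the 1:2:1 ratio.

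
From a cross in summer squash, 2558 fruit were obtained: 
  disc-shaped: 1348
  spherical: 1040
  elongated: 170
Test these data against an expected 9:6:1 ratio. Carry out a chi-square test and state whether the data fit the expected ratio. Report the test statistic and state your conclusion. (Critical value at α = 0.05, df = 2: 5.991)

13.178; not consistent

Under the 9:6:1 hypothesis (Σ ratio = 16, N = 2558):
  disc-shaped: 2558 × 9/16 = 1438.875
  spherical: 2558 × 6/16 = 959.25
  elongated: 2558 × 1/16 = 159.875
χ² = Σ (O − E)² / E
  disc-shaped: (1348 − 1438.875)² / 1438.875 = 5.7394
  spherical: (1040 − 959.25)² / 959.25 = 6.7976
  elongated: (170 − 159.875)² / 159.875 = 0.6412
χ² = 5.7394 + 6.7976 + 0.6412 = 13.1782 ≈ 13.178
Degrees of freedom = 3 − 1 = 2; critical value at α = 0.05 is 5.991.
Since 13.178 > 5.991, we reject the null hypothesis — the data do not fit the 9:6:1 ratio.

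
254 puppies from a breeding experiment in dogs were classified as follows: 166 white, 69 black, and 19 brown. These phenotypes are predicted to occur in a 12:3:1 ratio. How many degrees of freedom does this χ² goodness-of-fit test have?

2

A goodness-of-fit test with 3 phenotype classes has df = 3 − 1 = 2.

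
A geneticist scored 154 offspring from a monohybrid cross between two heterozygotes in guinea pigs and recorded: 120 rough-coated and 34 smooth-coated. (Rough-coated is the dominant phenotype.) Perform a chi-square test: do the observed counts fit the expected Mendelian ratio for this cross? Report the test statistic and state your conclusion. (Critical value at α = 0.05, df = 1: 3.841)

0.701; consistent

For a monohybrid cross between heterozygotes with complete dominance, the expected phenotypic ratio is 3:1.
Expected counts for N = 154 under a 3:1 ratio (total parts = 4):
  rough-coated: 154 × 3/4 = 115.5
  smooth-coated: 154 × 1/4 = 38.5
χ² = Σ (O − E)² / E
  rough-coated: (120 − 115.5)² / 115.5 = 0.1753
  smooth-coated: (34 − 38.5)² / 38.5 = 0.5260
χ² = 0.1753 + 0.5260 = 0.7013 ≈ 0.701
Degrees of freedom = 2 − 1 = 1; critical value at α = 0.05 is 3.841.
Since 0.701 < 3.841, we fail to reject the null hypothesis — the data are consistent with the 3:1 ratio.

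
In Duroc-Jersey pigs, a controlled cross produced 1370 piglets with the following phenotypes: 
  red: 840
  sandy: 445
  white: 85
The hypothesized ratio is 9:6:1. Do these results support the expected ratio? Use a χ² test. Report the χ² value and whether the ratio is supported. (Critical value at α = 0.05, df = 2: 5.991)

Under the 9:6:1 hypothesis (Σ ratio = 16, N = 1370):
  red: 1370 × 9/16 = 770.625
  sandy: 1370 × 6/16 = 513.75
  white: 1370 × 1/16 = 85.625
χ² = Σ (O − E)² / E
  red: (840 − 770.625)² / 770.625 = 6.2454
  sandy: (445 − 513.75)² / 513.75 = 9.2001
  white: (85 − 85.625)² / 85.625 = 0.0046
χ² = 6.2454 + 9.2001 + 0.0046 = 15.4501 ≈ 15.450
Degrees of freedom = 3 − 1 = 2; critical value at α = 0.05 is 5.991.
Since 15.450 > 5.991, we reject the null hypothesis — the data do not fit the 9:6:1 ratio.

15.450; not consistent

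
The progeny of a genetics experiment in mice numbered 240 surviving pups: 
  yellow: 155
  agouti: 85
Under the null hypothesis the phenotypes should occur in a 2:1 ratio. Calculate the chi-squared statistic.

0.469

Expected counts for N = 240 under a 2:1 ratio (total parts = 3):
  yellow: 240 × 2/3 = 160
  agouti: 240 × 1/3 = 80
χ² = Σ (O − E)² / E
  yellow: (155 − 160)² / 160 = 0.1562
  agouti: (85 − 80)² / 80 = 0.3125
χ² = 0.1562 + 0.3125 = 0.4687 ≈ 0.469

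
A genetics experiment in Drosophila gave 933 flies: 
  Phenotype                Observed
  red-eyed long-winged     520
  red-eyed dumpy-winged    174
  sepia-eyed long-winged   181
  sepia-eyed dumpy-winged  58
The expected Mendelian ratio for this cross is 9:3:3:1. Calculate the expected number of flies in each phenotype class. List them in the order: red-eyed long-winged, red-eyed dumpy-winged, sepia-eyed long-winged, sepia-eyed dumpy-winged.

The 9:3:3:1 ratio has 16 parts, so with N = 933 the expected counts are:
  red-eyed long-winged: 933 × 9/16 = 524.8125
  red-eyed dumpy-winged: 933 × 3/16 = 174.9375
  sepia-eyed long-winged: 933 × 3/16 = 174.9375
  sepia-eyed dumpy-winged: 933 × 1/16 = 58.3125

524.8125, 174.9375, 174.9375, 58.3125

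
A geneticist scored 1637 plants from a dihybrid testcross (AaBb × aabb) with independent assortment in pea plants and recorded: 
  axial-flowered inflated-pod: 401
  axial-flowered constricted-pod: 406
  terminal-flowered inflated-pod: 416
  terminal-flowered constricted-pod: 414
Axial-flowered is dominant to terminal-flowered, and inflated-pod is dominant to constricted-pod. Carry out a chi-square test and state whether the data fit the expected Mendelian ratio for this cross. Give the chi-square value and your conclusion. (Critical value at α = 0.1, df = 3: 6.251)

0.359; consistent

A dihybrid testcross with independent assortment gives a 1:1:1:1 ratio.
Expected counts for N = 1637 under a 1:1:1:1 ratio (total parts = 4):
  axial-flowered inflated-pod: 1637 × 1/4 = 409.25
  axial-flowered constricted-pod: 1637 × 1/4 = 409.25
  terminal-flowered inflated-pod: 1637 × 1/4 = 409.25
  terminal-flowered constricted-pod: 1637 × 1/4 = 409.25
χ² = Σ (O − E)² / E
  axial-flowered inflated-pod: (401 − 409.25)² / 409.25 = 0.1663
  axial-flowered constricted-pod: (406 − 409.25)² / 409.25 = 0.0258
  terminal-flowered inflated-pod: (416 − 409.25)² / 409.25 = 0.1113
  terminal-flowered constricted-pod: (414 − 409.25)² / 409.25 = 0.0551
χ² = 0.1663 + 0.0258 + 0.1113 + 0.0551 = 0.3585 ≈ 0.359
Degrees of freedom = 4 − 1 = 3; critical value at α = 0.1 is 6.251.
Since 0.359 < 6.251, we fail to reject the null hypothesis — the data are consistent with the 1:1:1:1 ratio.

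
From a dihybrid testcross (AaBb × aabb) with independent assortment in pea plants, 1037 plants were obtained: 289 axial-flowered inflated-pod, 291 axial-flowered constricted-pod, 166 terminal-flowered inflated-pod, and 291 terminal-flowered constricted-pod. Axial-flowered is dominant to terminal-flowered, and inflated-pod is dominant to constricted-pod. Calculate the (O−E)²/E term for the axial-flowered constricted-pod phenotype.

3.888

A dihybrid testcross with independent assortment gives a 1:1:1:1 ratio.
Expected counts for N = 1037 under a 1:1:1:1 ratio (total parts = 4):
  axial-flowered inflated-pod: 1037 × 1/4 = 259.25
  axial-flowered constricted-pod: 1037 × 1/4 = 259.25
  terminal-flowered inflated-pod: 1037 × 1/4 = 259.25
  terminal-flowered constricted-pod: 1037 × 1/4 = 259.25
Contribution of axial-flowered constricted-pod: (291 − 259.25)² / 259.25 = 3.8884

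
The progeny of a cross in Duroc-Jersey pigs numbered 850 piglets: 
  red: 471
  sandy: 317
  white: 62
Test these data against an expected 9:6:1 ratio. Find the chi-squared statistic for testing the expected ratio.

The 9:6:1 ratio has 16 parts, so with N = 850 the expected counts are:
  red: 850 × 9/16 = 478.125
  sandy: 850 × 6/16 = 318.75
  white: 850 × 1/16 = 53.125
χ² = Σ (O − E)² / E
  red: (471 − 478.125)² / 478.125 = 0.1062
  sandy: (317 − 318.75)² / 318.75 = 0.0096
  white: (62 − 53.125)² / 53.125 = 1.4826
χ² = 0.1062 + 0.0096 + 1.4826 = 1.5984 ≈ 1.598

1.598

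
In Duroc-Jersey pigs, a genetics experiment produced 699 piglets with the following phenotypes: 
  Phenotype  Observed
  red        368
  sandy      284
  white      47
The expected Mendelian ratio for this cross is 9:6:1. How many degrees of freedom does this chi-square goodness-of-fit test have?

A goodness-of-fit test with 3 phenotype classes has df = 3 − 1 = 2.

2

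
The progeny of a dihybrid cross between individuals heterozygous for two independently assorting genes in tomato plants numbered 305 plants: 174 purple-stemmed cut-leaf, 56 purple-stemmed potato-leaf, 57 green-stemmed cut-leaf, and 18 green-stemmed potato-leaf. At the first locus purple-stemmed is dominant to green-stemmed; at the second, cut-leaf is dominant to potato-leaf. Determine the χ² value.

0.119

A dihybrid F₂ with independent assortment and complete dominance at both loci gives a 9:3:3:1 phenotypic ratio.
Under the 9:3:3:1 hypothesis (Σ ratio = 16, N = 305):
  purple-stemmed cut-leaf: 305 × 9/16 = 171.5625
  purple-stemmed potato-leaf: 305 × 3/16 = 57.1875
  green-stemmed cut-leaf: 305 × 3/16 = 57.1875
  green-stemmed potato-leaf: 305 × 1/16 = 19.0625
χ² = Σ (O − E)² / E
  purple-stemmed cut-leaf: (174 − 171.5625)² / 171.5625 = 0.0346
  purple-stemmed potato-leaf: (56 − 57.1875)² / 57.1875 = 0.0247
  green-stemmed cut-leaf: (57 − 57.1875)² / 57.1875 = 0.0006
  green-stemmed potato-leaf: (18 − 19.0625)² / 19.0625 = 0.0592
χ² = 0.0346 + 0.0247 + 0.0006 + 0.0592 = 0.1191 ≈ 0.119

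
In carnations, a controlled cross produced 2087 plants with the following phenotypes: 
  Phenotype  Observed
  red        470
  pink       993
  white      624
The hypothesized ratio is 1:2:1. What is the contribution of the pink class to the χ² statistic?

Expected counts for N = 2087 under a 1:2:1 ratio (total parts = 4):
  red: 2087 × 1/4 = 521.75
  pink: 2087 × 2/4 = 1043.5
  white: 2087 × 1/4 = 521.75
Contribution of pink: (993 − 1043.5)² / 1043.5 = 2.4439

2.444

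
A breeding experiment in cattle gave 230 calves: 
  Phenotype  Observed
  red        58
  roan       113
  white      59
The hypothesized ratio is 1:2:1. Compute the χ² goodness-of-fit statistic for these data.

Under the 1:2:1 hypothesis (Σ ratio = 4, N = 230):
  red: 230 × 1/4 = 57.5
  roan: 230 × 2/4 = 115
  white: 230 × 1/4 = 57.5
χ² = Σ (O − E)² / E
  red: (58 − 57.5)² / 57.5 = 0.0043
  roan: (113 − 115)² / 115 = 0.0348
  white: (59 − 57.5)² / 57.5 = 0.0391
χ² = 0.0043 + 0.0348 + 0.0391 = 0.0782 ≈ 0.078

0.078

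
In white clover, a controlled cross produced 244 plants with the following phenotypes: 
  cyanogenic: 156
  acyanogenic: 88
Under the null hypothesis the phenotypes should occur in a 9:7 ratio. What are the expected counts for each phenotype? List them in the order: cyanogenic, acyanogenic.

137.25, 106.75

The 9:7 ratio has 16 parts, so with N = 244 the expected counts are:
  cyanogenic: 244 × 9/16 = 137.25
  acyanogenic: 244 × 7/16 = 106.75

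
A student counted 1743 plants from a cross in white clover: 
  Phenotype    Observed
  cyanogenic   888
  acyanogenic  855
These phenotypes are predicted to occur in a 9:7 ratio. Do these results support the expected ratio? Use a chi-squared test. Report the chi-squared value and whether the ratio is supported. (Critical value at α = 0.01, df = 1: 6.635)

19.920; not consistent

The 9:7 ratio has 16 parts, so with N = 1743 the expected counts are:
  cyanogenic: 1743 × 9/16 = 980.4375
  acyanogenic: 1743 × 7/16 = 762.5625
χ² = Σ (O − E)² / E
  cyanogenic: (888 − 980.4375)² / 980.4375 = 8.7152
  acyanogenic: (855 − 762.5625)² / 762.5625 = 11.2052
χ² = 8.7152 + 11.2052 = 19.9204 ≈ 19.920
Degrees of freedom = 2 − 1 = 1; critical value at α = 0.01 is 6.635.
Since 19.920 > 6.635, we reject the null hypothesis — the data do not fit the 9:7 ratio.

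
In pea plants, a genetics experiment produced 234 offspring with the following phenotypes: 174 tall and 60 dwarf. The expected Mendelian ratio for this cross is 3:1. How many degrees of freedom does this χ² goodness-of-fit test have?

A goodness-of-fit test with 2 phenotype classes has df = 2 − 1 = 1.

1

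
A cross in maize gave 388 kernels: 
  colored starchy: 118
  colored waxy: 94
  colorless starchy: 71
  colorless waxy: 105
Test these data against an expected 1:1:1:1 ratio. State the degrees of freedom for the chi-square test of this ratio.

A goodness-of-fit test with 4 phenotype classes has df = 4 − 1 = 3.

3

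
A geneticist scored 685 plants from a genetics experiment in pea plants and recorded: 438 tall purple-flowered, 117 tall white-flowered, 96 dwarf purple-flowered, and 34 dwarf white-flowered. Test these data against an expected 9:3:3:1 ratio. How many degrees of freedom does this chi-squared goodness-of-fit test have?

A goodness-of-fit test with 4 phenotype classes has df = 4 − 1 = 3.

3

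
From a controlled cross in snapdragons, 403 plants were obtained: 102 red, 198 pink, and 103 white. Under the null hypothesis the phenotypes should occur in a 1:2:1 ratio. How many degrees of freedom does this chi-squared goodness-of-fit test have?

A goodness-of-fit test with 3 phenotype classes has df = 3 − 1 = 2.

2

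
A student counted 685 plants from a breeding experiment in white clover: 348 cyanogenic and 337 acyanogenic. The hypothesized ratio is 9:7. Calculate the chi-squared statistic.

8.259

Total ratio parts = 16. Expected numbers out of 685:
  cyanogenic: 685 × 9/16 = 385.3125
  acyanogenic: 685 × 7/16 = 299.6875
χ² = Σ (O − E)² / E
  cyanogenic: (348 − 385.3125)² / 385.3125 = 3.6132
  acyanogenic: (337 − 299.6875)² / 299.6875 = 4.6456
χ² = 3.6132 + 4.6456 = 8.2588 ≈ 8.259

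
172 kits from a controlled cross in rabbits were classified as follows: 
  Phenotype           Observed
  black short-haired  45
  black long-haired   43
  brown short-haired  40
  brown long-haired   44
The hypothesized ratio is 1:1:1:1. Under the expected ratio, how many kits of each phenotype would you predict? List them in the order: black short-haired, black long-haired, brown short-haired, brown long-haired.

The 1:1:1:1 ratio has 4 parts, so with N = 172 the expected counts are:
  black short-haired: 172 × 1/4 = 43
  black long-haired: 172 × 1/4 = 43
  brown short-haired: 172 × 1/4 = 43
  brown long-haired: 172 × 1/4 = 43

43, 43, 43, 43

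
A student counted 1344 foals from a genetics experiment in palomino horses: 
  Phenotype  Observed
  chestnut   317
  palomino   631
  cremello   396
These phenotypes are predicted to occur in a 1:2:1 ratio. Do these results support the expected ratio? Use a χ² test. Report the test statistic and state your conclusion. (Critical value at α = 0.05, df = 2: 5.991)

Expected counts for N = 1344 under a 1:2:1 ratio (total parts = 4):
  chestnut: 1344 × 1/4 = 336
  palomino: 1344 × 2/4 = 672
  cremello: 1344 × 1/4 = 336
χ² = Σ (O − E)² / E
  chestnut: (317 − 336)² / 336 = 1.0744
  palomino: (631 − 672)² / 672 = 2.5015
  cremello: (396 − 336)² / 336 = 10.7143
χ² = 1.0744 + 2.5015 + 10.7143 = 14.2902 ≈ 14.290
Degrees of freedom = 3 − 1 = 2; critical value at α = 0.05 is 5.991.
Since 14.290 > 5.991, we reject the null hypothesis — the data do not fit the 1:2:1 ratio.

14.290; not consistent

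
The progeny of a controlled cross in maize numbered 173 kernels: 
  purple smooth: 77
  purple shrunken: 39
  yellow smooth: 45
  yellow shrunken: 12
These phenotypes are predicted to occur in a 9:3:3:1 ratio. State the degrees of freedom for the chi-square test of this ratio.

3

A goodness-of-fit test with 4 phenotype classes has df = 4 − 1 = 3.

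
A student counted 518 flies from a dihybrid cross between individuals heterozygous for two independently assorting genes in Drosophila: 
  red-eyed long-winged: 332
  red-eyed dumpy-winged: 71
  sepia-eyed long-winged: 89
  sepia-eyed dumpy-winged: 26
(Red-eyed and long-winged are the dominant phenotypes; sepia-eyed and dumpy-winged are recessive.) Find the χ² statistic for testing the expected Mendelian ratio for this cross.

A dihybrid F₂ with independent assortment and complete dominance at both loci gives a 9:3:3:1 phenotypic ratio.
Total ratio parts = 16. Expected numbers out of 518:
  red-eyed long-winged: 518 × 9/16 = 291.375
  red-eyed dumpy-winged: 518 × 3/16 = 97.125
  sepia-eyed long-winged: 518 × 3/16 = 97.125
  sepia-eyed dumpy-winged: 518 × 1/16 = 32.375
χ² = Σ (O − E)² / E
  red-eyed long-winged: (332 − 291.375)² / 291.375 = 5.6641
  red-eyed dumpy-winged: (71 − 97.125)² / 97.125 = 7.0272
  sepia-eyed long-winged: (89 − 97.125)² / 97.125 = 0.6797
  sepia-eyed dumpy-winged: (26 − 32.375)² / 32.375 = 1.2553
χ² = 5.6641 + 7.0272 + 0.6797 + 1.2553 = 14.6263 ≈ 14.626

14.626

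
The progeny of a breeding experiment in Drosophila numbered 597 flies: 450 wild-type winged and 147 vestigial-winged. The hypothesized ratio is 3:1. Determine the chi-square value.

0.045

Expected counts for N = 597 under a 3:1 ratio (total parts = 4):
  wild-type winged: 597 × 3/4 = 447.75
  vestigial-winged: 597 × 1/4 = 149.25
χ² = Σ (O − E)² / E
  wild-type winged: (450 − 447.75)² / 447.75 = 0.0113
  vestigial-winged: (147 − 149.25)² / 149.25 = 0.0339
χ² = 0.0113 + 0.0339 = 0.0452 ≈ 0.045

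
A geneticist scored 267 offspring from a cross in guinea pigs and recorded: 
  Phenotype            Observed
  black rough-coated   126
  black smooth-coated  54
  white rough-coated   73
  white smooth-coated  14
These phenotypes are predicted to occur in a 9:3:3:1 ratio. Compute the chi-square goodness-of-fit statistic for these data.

Expected counts for N = 267 under a 9:3:3:1 ratio (total parts = 16):
  black rough-coated: 267 × 9/16 = 150.1875
  black smooth-coated: 267 × 3/16 = 50.0625
  white rough-coated: 267 × 3/16 = 50.0625
  white smooth-coated: 267 × 1/16 = 16.6875
χ² = Σ (O − E)² / E
  black rough-coated: (126 − 150.1875)² / 150.1875 = 3.8954
  black smooth-coated: (54 − 50.0625)² / 50.0625 = 0.3097
  white rough-coated: (73 − 50.0625)² / 50.0625 = 10.5094
  white smooth-coated: (14 − 16.6875)² / 16.6875 = 0.4328
χ² = 3.8954 + 0.3097 + 10.5094 + 0.4328 = 15.1473 ≈ 15.147

15.147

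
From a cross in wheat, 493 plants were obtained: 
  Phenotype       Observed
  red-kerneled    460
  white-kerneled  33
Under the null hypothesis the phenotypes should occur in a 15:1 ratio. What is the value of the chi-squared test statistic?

0.166

The 15:1 ratio has 16 parts, so with N = 493 the expected counts are:
  red-kerneled: 493 × 15/16 = 462.1875
  white-kerneled: 493 × 1/16 = 30.8125
χ² = Σ (O − E)² / E
  red-kerneled: (460 − 462.1875)² / 462.1875 = 0.0104
  white-kerneled: (33 − 30.8125)² / 30.8125 = 0.1553
χ² = 0.0104 + 0.1553 = 0.1657 ≈ 0.166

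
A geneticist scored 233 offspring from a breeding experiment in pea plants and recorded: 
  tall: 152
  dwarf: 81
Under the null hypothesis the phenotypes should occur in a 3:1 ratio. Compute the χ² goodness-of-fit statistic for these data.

11.847

Total ratio parts = 4. Expected numbers out of 233:
  tall: 233 × 3/4 = 174.75
  dwarf: 233 × 1/4 = 58.25
χ² = Σ (O − E)² / E
  tall: (152 − 174.75)² / 174.75 = 2.9617
  dwarf: (81 − 58.25)² / 58.25 = 8.8852
χ² = 2.9617 + 8.8852 = 11.8469 ≈ 11.847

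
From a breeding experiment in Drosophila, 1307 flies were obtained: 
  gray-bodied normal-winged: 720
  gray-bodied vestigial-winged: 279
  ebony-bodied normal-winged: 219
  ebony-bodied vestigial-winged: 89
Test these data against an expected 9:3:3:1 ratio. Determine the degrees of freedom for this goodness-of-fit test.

A goodness-of-fit test with 4 phenotype classes has df = 4 − 1 = 3.

3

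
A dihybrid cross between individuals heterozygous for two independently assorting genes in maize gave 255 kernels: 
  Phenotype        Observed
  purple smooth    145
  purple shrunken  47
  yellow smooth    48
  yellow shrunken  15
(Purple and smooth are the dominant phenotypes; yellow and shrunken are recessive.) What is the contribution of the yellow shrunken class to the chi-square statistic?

0.055

A dihybrid F₂ with independent assortment and complete dominance at both loci gives a 9:3:3:1 phenotypic ratio.
The 9:3:3:1 ratio has 16 parts, so with N = 255 the expected counts are:
  purple smooth: 255 × 9/16 = 143.4375
  purple shrunken: 255 × 3/16 = 47.8125
  yellow smooth: 255 × 3/16 = 47.8125
  yellow shrunken: 255 × 1/16 = 15.9375
Contribution of yellow shrunken: (15 − 15.9375)² / 15.9375 = 0.0551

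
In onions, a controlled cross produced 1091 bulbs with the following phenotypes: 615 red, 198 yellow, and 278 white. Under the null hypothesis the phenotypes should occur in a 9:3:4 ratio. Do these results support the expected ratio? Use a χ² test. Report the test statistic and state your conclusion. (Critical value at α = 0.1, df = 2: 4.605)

0.314; consistent

Total ratio parts = 16. Expected numbers out of 1091:
  red: 1091 × 9/16 = 613.6875
  yellow: 1091 × 3/16 = 204.5625
  white: 1091 × 4/16 = 272.75
χ² = Σ (O − E)² / E
  red: (615 − 613.6875)² / 613.6875 = 0.0028
  yellow: (198 − 204.5625)² / 204.5625 = 0.2105
  white: (278 − 272.75)² / 272.75 = 0.1011
χ² = 0.0028 + 0.2105 + 0.1011 = 0.3144 ≈ 0.314
Degrees of freedom = 3 − 1 = 2; critical value at α = 0.1 is 4.605.
Since 0.314 < 4.605, we fail to reject the null hypothesis — the data are consistent with the 9:3:4 ratio.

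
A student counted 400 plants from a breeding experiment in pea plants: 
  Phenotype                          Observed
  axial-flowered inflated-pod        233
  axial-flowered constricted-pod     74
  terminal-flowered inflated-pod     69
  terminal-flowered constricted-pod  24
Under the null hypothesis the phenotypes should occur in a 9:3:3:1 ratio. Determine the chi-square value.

Under the 9:3:3:1 hypothesis (Σ ratio = 16, N = 400):
  axial-flowered inflated-pod: 400 × 9/16 = 225
  axial-flowered constricted-pod: 400 × 3/16 = 75
  terminal-flowered inflated-pod: 400 × 3/16 = 75
  terminal-flowered constricted-pod: 400 × 1/16 = 25
χ² = Σ (O − E)² / E
  axial-flowered inflated-pod: (233 − 225)² / 225 = 0.2844
  axial-flowered constricted-pod: (74 − 75)² / 75 = 0.0133
  terminal-flowered inflated-pod: (69 − 75)² / 75 = 0.4800
  terminal-flowered constricted-pod: (24 − 25)² / 25 = 0.0400
χ² = 0.2844 + 0.0133 + 0.4800 + 0.0400 = 0.8177 ≈ 0.818

0.818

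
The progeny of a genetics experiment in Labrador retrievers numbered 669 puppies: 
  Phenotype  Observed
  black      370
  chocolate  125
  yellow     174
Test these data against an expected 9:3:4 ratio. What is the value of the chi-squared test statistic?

0.380

The 9:3:4 ratio has 16 parts, so with N = 669 the expected counts are:
  black: 669 × 9/16 = 376.3125
  chocolate: 669 × 3/16 = 125.4375
  yellow: 669 × 4/16 = 167.25
χ² = Σ (O − E)² / E
  black: (370 − 376.3125)² / 376.3125 = 0.1059
  chocolate: (125 − 125.4375)² / 125.4375 = 0.0015
  yellow: (174 − 167.25)² / 167.25 = 0.2724
χ² = 0.1059 + 0.0015 + 0.2724 = 0.3798 ≈ 0.380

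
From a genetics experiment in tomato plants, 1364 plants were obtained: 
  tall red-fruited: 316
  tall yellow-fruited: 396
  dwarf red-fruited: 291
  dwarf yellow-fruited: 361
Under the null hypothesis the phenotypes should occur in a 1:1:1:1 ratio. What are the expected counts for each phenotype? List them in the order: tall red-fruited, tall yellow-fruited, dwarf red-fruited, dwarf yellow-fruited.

Total ratio parts = 4. Expected numbers out of 1364:
  tall red-fruited: 1364 × 1/4 = 341
  tall yellow-fruited: 1364 × 1/4 = 341
  dwarf red-fruited: 1364 × 1/4 = 341
  dwarf yellow-fruited: 1364 × 1/4 = 341

341, 341, 341, 341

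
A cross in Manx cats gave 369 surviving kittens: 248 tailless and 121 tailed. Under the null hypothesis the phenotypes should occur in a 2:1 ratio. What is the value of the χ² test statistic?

0.049

The 2:1 ratio has 3 parts, so with N = 369 the expected counts are:
  tailless: 369 × 2/3 = 246
  tailed: 369 × 1/3 = 123
χ² = Σ (O − E)² / E
  tailless: (248 − 246)² / 246 = 0.0163
  tailed: (121 − 123)² / 123 = 0.0325
χ² = 0.0163 + 0.0325 = 0.0488 ≈ 0.049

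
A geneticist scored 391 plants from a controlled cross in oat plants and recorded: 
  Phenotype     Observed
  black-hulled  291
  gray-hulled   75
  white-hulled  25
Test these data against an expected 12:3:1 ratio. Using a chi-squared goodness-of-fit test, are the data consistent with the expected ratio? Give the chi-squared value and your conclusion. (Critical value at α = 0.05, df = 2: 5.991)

0.069; consistent

Expected counts for N = 391 under a 12:3:1 ratio (total parts = 16):
  black-hulled: 391 × 12/16 = 293.25
  gray-hulled: 391 × 3/16 = 73.3125
  white-hulled: 391 × 1/16 = 24.4375
χ² = Σ (O − E)² / E
  black-hulled: (291 − 293.25)² / 293.25 = 0.0173
  gray-hulled: (75 − 73.3125)² / 73.3125 = 0.0388
  white-hulled: (25 − 24.4375)² / 24.4375 = 0.0129
χ² = 0.0173 + 0.0388 + 0.0129 = 0.069
Degrees of freedom = 3 − 1 = 2; critical value at α = 0.05 is 5.991.
Since 0.069 < 5.991, we fail to reject the null hypothesis — the data are consistent with the 12:3:1 ratio.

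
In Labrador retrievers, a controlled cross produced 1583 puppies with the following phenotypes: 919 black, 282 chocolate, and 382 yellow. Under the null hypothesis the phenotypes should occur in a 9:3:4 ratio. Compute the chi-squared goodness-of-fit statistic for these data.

2.133

The 9:3:4 ratio has 16 parts, so with N = 1583 the expected counts are:
  black: 1583 × 9/16 = 890.4375
  chocolate: 1583 × 3/16 = 296.8125
  yellow: 1583 × 4/16 = 395.75
χ² = Σ (O − E)² / E
  black: (919 − 890.4375)² / 890.4375 = 0.9162
  chocolate: (282 − 296.8125)² / 296.8125 = 0.7392
  yellow: (382 − 395.75)² / 395.75 = 0.4777
χ² = 0.9162 + 0.7392 + 0.4777 = 2.1331 ≈ 2.133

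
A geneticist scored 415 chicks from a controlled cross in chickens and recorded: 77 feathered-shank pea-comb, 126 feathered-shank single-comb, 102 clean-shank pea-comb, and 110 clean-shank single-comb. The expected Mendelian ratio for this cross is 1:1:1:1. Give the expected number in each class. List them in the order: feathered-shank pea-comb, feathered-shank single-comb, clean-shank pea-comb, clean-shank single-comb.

Expected counts for N = 415 under a 1:1:1:1 ratio (total parts = 4):
  feathered-shank pea-comb: 415 × 1/4 = 103.75
  feathered-shank single-comb: 415 × 1/4 = 103.75
  clean-shank pea-comb: 415 × 1/4 = 103.75
  clean-shank single-comb: 415 × 1/4 = 103.75

103.75, 103.75, 103.75, 103.75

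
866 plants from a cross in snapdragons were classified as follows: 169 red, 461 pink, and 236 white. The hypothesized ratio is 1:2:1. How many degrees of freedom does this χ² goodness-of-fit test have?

A goodness-of-fit test with 3 phenotype classes has df = 3 − 1 = 2.

2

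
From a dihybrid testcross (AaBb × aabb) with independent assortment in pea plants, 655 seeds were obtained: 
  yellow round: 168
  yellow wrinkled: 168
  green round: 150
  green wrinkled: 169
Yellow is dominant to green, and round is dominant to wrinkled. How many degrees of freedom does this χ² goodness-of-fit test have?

3

A dihybrid testcross with independent assortment gives a 1:1:1:1 ratio.
A goodness-of-fit test with 4 phenotype classes has df = 4 − 1 = 3.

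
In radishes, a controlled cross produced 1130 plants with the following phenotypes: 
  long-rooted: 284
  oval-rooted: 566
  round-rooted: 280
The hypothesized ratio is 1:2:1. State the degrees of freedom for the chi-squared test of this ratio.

A goodness-of-fit test with 3 phenotype classes has df = 3 − 1 = 2.

2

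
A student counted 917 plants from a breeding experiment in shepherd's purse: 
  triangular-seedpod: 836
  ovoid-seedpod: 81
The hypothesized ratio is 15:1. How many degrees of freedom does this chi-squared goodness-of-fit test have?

A goodness-of-fit test with 2 phenotype classes has df = 2 − 1 = 1.

1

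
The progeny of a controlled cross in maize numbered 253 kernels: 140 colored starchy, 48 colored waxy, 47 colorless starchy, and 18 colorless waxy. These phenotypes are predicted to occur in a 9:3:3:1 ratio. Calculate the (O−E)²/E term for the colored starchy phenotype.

Expected counts for N = 253 under a 9:3:3:1 ratio (total parts = 16):
  colored starchy: 253 × 9/16 = 142.3125
  colored waxy: 253 × 3/16 = 47.4375
  colorless starchy: 253 × 3/16 = 47.4375
  colorless waxy: 253 × 1/16 = 15.8125
Contribution of colored starchy: (140 − 142.3125)² / 142.3125 = 0.0376

0.038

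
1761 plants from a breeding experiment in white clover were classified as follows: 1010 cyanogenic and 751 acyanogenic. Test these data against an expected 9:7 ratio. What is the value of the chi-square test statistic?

Expected counts for N = 1761 under a 9:7 ratio (total parts = 16):
  cyanogenic: 1761 × 9/16 = 990.5625
  acyanogenic: 1761 × 7/16 = 770.4375
χ² = Σ (O − E)² / E
  cyanogenic: (1010 − 990.5625)² / 990.5625 = 0.3814
  acyanogenic: (751 − 770.4375)² / 770.4375 = 0.4904
χ² = 0.3814 + 0.4904 = 0.8718 ≈ 0.872

0.872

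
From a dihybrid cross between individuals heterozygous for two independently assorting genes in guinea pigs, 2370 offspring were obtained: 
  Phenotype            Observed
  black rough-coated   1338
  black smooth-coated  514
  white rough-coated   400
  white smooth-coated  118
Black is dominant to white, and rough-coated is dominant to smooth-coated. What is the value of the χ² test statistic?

A dihybrid F₂ with independent assortment and complete dominance at both loci gives a 9:3:3:1 phenotypic ratio.
The 9:3:3:1 ratio has 16 parts, so with N = 2370 the expected counts are:
  black rough-coated: 2370 × 9/16 = 1333.125
  black smooth-coated: 2370 × 3/16 = 444.375
  white rough-coated: 2370 × 3/16 = 444.375
  white smooth-coated: 2370 × 1/16 = 148.125
χ² = Σ (O − E)² / E
  black rough-coated: (1338 − 1333.125)² / 1333.125 = 0.0178
  black smooth-coated: (514 − 444.375)² / 444.375 = 10.9089
  white rough-coated: (400 − 444.375)² / 444.375 = 4.4313
  white smooth-coated: (118 − 148.125)² / 148.125 = 6.1267
χ² = 0.0178 + 10.9089 + 4.4313 + 6.1267 = 21.4847 ≈ 21.485

21.485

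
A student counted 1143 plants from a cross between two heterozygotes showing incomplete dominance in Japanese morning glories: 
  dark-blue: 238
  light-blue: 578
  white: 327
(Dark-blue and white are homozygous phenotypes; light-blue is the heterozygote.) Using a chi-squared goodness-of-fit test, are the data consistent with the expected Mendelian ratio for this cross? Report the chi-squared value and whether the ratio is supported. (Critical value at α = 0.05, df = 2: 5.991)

With incomplete dominance, a heterozygote × heterozygote cross gives a 1:2:1 phenotypic ratio.
Total ratio parts = 4. Expected numbers out of 1143:
  dark-blue: 1143 × 1/4 = 285.75
  light-blue: 1143 × 2/4 = 571.5
  white: 1143 × 1/4 = 285.75
χ² = Σ (O − E)² / E
  dark-blue: (238 − 285.75)² / 285.75 = 7.9792
  light-blue: (578 − 571.5)² / 571.5 = 0.0739
  white: (327 − 285.75)² / 285.75 = 5.9547
χ² = 7.9792 + 0.0739 + 5.9547 = 14.0078 ≈ 14.008
Degrees of freedom = 3 − 1 = 2; critical value at α = 0.05 is 5.991.
Since 14.008 > 5.991, we reject the null hypothesis — the data do not fit the 1:2:1 ratio.

14.008; not consistent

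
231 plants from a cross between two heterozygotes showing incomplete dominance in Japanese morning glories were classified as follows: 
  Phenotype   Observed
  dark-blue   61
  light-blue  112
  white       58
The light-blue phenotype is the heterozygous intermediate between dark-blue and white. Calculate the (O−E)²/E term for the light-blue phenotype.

0.106

With incomplete dominance, a heterozygote × heterozygote cross gives a 1:2:1 phenotypic ratio.
Total ratio parts = 4. Expected numbers out of 231:
  dark-blue: 231 × 1/4 = 57.75
  light-blue: 231 × 2/4 = 115.5
  white: 231 × 1/4 = 57.75
Contribution of light-blue: (112 − 115.5)² / 115.5 = 0.1061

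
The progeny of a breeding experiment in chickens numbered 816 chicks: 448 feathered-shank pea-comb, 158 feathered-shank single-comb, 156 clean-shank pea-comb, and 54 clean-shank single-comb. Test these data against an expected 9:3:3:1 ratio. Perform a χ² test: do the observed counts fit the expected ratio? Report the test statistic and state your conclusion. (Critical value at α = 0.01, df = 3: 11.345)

Under the 9:3:3:1 hypothesis (Σ ratio = 16, N = 816):
  feathered-shank pea-comb: 816 × 9/16 = 459
  feathered-shank single-comb: 816 × 3/16 = 153
  clean-shank pea-comb: 816 × 3/16 = 153
  clean-shank single-comb: 816 × 1/16 = 51
χ² = Σ (O − E)² / E
  feathered-shank pea-comb: (448 − 459)² / 459 = 0.2636
  feathered-shank single-comb: (158 − 153)² / 153 = 0.1634
  clean-shank pea-comb: (156 − 153)² / 153 = 0.0588
  clean-shank single-comb: (54 − 51)² / 51 = 0.1765
χ² = 0.2636 + 0.1634 + 0.0588 + 0.1765 = 0.6623 ≈ 0.662
Degrees of freedom = 4 − 1 = 3; critical value at α = 0.01 is 11.345.
Since 0.662 < 11.345, we fail to reject the null hypothesis — the data are consistent with the 9:3:3:1 ratio.

0.662; consistent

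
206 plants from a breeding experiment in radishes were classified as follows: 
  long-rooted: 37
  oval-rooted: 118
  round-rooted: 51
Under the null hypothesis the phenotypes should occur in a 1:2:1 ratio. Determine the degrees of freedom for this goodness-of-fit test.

2

A goodness-of-fit test with 3 phenotype classes has df = 3 − 1 = 2.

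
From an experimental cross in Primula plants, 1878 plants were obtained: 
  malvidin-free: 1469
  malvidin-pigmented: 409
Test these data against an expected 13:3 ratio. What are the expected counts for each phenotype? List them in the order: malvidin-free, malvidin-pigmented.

1525.875, 352.125

Under the 13:3 hypothesis (Σ ratio = 16, N = 1878):
  malvidin-free: 1878 × 13/16 = 1525.875
  malvidin-pigmented: 1878 × 3/16 = 352.125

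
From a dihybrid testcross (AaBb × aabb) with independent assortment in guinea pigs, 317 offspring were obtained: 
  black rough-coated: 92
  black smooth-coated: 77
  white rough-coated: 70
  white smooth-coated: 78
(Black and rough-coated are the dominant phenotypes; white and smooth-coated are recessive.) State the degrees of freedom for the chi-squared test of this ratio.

3

A dihybrid testcross with independent assortment gives a 1:1:1:1 ratio.
A goodness-of-fit test with 4 phenotype classes has df = 4 − 1 = 3.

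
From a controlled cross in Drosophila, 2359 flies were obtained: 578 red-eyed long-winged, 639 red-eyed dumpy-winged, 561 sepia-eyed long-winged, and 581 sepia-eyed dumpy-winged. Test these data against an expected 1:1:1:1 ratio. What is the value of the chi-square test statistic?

Total ratio parts = 4. Expected numbers out of 2359:
  red-eyed long-winged: 2359 × 1/4 = 589.75
  red-eyed dumpy-winged: 2359 × 1/4 = 589.75
  sepia-eyed long-winged: 2359 × 1/4 = 589.75
  sepia-eyed dumpy-winged: 2359 × 1/4 = 589.75
χ² = Σ (O − E)² / E
  red-eyed long-winged: (578 − 589.75)² / 589.75 = 0.2341
  red-eyed dumpy-winged: (639 − 589.75)² / 589.75 = 4.1129
  sepia-eyed long-winged: (561 − 589.75)² / 589.75 = 1.4015
  sepia-eyed dumpy-winged: (581 − 589.75)² / 589.75 = 0.1298
χ² = 0.2341 + 4.1129 + 1.4015 + 0.1298 = 5.8783 ≈ 5.878

5.878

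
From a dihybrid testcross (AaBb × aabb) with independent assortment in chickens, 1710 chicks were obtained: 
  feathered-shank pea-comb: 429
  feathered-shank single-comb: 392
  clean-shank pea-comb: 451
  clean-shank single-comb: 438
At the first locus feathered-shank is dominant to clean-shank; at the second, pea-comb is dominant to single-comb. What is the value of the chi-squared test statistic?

A dihybrid testcross with independent assortment gives a 1:1:1:1 ratio.
Total ratio parts = 4. Expected numbers out of 1710:
  feathered-shank pea-comb: 1710 × 1/4 = 427.5
  feathered-shank single-comb: 1710 × 1/4 = 427.5
  clean-shank pea-comb: 1710 × 1/4 = 427.5
  clean-shank single-comb: 1710 × 1/4 = 427.5
χ² = Σ (O − E)² / E
  feathered-shank pea-comb: (429 − 427.5)² / 427.5 = 0.0053
  feathered-shank single-comb: (392 − 427.5)² / 427.5 = 2.9480
  clean-shank pea-comb: (451 − 427.5)² / 427.5 = 1.2918
  clean-shank single-comb: (438 − 427.5)² / 427.5 = 0.2579
χ² = 0.0053 + 2.9480 + 1.2918 + 0.2579 = 4.503

4.503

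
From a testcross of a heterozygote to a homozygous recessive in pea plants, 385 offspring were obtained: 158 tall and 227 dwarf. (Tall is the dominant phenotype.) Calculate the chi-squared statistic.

12.366

A testcross of a heterozygote (Aa × aa) gives a 1:1 phenotypic ratio.
Expected counts for N = 385 under a 1:1 ratio (total parts = 2):
  tall: 385 × 1/2 = 192.5
  dwarf: 385 × 1/2 = 192.5
χ² = Σ (O − E)² / E
  tall: (158 − 192.5)² / 192.5 = 6.1831
  dwarf: (227 − 192.5)² / 192.5 = 6.1831
χ² = 6.1831 + 6.1831 = 12.3662 ≈ 12.366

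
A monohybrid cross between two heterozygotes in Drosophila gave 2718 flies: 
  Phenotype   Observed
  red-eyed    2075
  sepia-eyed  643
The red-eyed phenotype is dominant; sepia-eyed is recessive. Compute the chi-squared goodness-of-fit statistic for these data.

2.614

For a monohybrid cross between heterozygotes with complete dominance, the expected phenotypic ratio is 3:1.
Expected counts for N = 2718 under a 3:1 ratio (total parts = 4):
  red-eyed: 2718 × 3/4 = 2038.5
  sepia-eyed: 2718 × 1/4 = 679.5
χ² = Σ (O − E)² / E
  red-eyed: (2075 − 2038.5)² / 2038.5 = 0.6535
  sepia-eyed: (643 − 679.5)² / 679.5 = 1.9606
χ² = 0.6535 + 1.9606 = 2.6141 ≈ 2.614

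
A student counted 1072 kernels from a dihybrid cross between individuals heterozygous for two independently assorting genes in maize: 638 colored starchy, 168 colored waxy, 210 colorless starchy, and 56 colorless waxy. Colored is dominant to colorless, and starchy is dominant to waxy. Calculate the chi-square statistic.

9.658

A dihybrid F₂ with independent assortment and complete dominance at both loci gives a 9:3:3:1 phenotypic ratio.
The 9:3:3:1 ratio has 16 parts, so with N = 1072 the expected counts are:
  colored starchy: 1072 × 9/16 = 603
  colored waxy: 1072 × 3/16 = 201
  colorless starchy: 1072 × 3/16 = 201
  colorless waxy: 1072 × 1/16 = 67
χ² = Σ (O − E)² / E
  colored starchy: (638 − 603)² / 603 = 2.0315
  colored waxy: (168 − 201)² / 201 = 5.4179
  colorless starchy: (210 − 201)² / 201 = 0.4030
  colorless waxy: (56 − 67)² / 67 = 1.8060
χ² = 2.0315 + 5.4179 + 0.4030 + 1.8060 = 9.6584 ≈ 9.658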